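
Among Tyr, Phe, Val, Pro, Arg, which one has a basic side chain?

Lysine (K), arginine (R), and histidine (H) have basic, nitrogen-containing side chains.
Of the listed options, only Arg belongs to this group.

Arg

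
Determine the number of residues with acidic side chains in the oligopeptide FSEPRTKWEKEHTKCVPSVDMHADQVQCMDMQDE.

The acidic residues are Asp (D) and Glu (E), whose side chains end in a carboxylate group.
Matching residues: E3, E9, E11, D20, D24, D30, D33, E34.

8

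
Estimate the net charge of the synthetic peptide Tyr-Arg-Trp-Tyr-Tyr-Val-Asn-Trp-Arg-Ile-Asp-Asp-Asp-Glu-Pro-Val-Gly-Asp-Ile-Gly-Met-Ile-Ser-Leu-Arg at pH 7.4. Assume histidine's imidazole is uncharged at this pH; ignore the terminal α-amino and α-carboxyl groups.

Near pH 7.4, K and R contribute +1 each, D and E contribute −1 each, and every other side chain (His included, as stated) is uncharged.
Positive (K, R): Arg2, Arg9, Arg25 → +3.
Negative (D, E): Asp11, Asp12, Asp13, Glu14, Asp18 → −5.
Net charge = (+3) + (−5) = −2.

-2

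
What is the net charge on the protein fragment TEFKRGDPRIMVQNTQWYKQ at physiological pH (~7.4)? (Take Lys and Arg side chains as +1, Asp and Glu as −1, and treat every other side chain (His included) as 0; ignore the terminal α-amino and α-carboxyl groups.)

Positive (K, R): K4, R5, R9, K19 → +4.
Negative (D, E): E2, D7 → −2.
Net charge = (+4) + (−2) = +2.

+2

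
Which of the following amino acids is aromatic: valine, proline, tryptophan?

F, W, and Y each carry an aromatic ring on the side chain.
Of the listed options, only tryptophan belongs to this group.

tryptophan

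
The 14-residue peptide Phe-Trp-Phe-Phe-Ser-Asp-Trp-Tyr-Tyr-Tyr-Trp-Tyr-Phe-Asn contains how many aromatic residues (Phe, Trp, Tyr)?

11

Matching residues: Phe1, Trp2, Phe3, Phe4, Trp7, Tyr8, Tyr9, Tyr10, Trp11, Tyr12, Phe13.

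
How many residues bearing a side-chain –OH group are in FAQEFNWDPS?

1

S, T, and Y are the three residues with a side-chain hydroxyl.
Matching residues: S10.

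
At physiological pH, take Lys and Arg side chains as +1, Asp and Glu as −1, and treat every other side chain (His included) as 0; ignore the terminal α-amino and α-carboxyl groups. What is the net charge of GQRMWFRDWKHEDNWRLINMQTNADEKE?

Positive (K, R): R3, R7, K10, R16, K27 → +5.
Negative (D, E): D8, E12, D13, D25, E26, E28 → −6.
Net charge = (+5) + (−6) = −1.

-1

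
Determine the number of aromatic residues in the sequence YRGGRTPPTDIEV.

F, W, and Y each carry an aromatic ring on the side chain.
Matching residues: Y1.

1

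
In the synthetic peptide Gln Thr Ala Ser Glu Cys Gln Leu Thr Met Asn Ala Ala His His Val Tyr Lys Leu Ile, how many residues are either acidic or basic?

4

Acidic: D, E. Basic: H, K, R.
Acidic residues here: Glu5 (1).
Basic residues here: His14, His15, Lys18 (3).
The two groups share no amino acid, so total = 1 + 3 = 4.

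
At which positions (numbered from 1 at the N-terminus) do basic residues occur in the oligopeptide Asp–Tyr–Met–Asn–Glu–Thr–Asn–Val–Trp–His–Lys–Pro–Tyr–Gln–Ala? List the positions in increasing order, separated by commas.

Lysine (K), arginine (R), and histidine (H) have basic, nitrogen-containing side chains.
Matching residues: His10, Lys11.

10, 11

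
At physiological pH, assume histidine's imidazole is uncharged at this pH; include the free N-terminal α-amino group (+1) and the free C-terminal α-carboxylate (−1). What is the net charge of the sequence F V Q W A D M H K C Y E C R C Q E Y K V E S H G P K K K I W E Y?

+1

Near pH 7.4, K and R contribute +1 each, D and E contribute −1 each, and every other side chain (His included, as stated) is uncharged.
Positive (K, R): K9, R14, K19, K26, K27, K28 → +6.
Negative (D, E): D6, E12, E17, E21, E31 → −5.
The N-terminus (+1) and C-terminus (−1) cancel.
Net charge = (+6) + (−5) = +1.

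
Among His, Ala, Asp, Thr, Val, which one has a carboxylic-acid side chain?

The acidic residues are Asp (D) and Glu (E), whose side chains end in a carboxylate group.
Of the listed options, only Asp belongs to this group.

Asp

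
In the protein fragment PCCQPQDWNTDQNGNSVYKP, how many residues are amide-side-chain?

6

Asparagine (N) and glutamine (Q) have uncharged amide side chains.
Matching residues: Q4, Q6, N9, Q12, N13, N15.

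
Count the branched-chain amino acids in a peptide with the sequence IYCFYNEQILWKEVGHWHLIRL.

7

V, L, and I make up the branched-chain aliphatic group.
Matching residues: I1, I9, L10, V14, L19, I20, L22.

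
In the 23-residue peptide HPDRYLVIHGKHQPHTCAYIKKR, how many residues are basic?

9

The basic amino acids are Lys (K), Arg (R), and His (H).
Matching residues: H1, R4, H9, K11, H12, H15, K21, K22, R23.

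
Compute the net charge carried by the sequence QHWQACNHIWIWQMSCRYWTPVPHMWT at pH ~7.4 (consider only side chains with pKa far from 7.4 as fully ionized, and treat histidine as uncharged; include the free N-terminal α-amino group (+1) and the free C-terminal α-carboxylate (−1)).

+1

At pH ~7.4 the Lys and Arg side chains are protonated (+1), the Asp and Glu side chains are deprotonated (−1), and with His taken as neutral all other side chains carry no charge.
Positive (K, R): R17 → +1.
Negative (D, E): none → −0.
The N-terminus (+1) and C-terminus (−1) cancel.
Net charge = (+1) + (−0) = +1.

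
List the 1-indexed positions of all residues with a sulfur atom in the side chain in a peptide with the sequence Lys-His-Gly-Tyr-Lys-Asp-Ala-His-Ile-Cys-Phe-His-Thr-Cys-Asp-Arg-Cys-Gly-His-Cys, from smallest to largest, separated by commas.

Only Cys (C) and Met (M) have a sulfur atom in the side chain.
Matching residues: Cys10, Cys14, Cys17, Cys20.

10, 14, 17, 20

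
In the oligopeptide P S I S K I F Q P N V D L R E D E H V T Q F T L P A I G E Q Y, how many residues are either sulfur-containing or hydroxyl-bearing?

5

Sulfur-containing: C, M. Hydroxyl-bearing: S, T, Y.
Sulfur-containing residues here: none (0).
Hydroxyl-bearing residues here: S2, S4, T20, T23, Y31 (5).
The two groups share no amino acid, so total = 0 + 5 = 5.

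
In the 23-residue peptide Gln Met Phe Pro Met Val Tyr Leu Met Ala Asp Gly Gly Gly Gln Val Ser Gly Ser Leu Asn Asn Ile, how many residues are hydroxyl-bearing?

3

The –OH-bearing residues are Ser, Thr (aliphatic alcohols), and Tyr (phenol).
Matching residues: Tyr7, Ser17, Ser19.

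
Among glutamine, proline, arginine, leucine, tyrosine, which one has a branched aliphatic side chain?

V, L, and I make up the branched-chain aliphatic group.
Of the listed options, only leucine belongs to this group.

leucine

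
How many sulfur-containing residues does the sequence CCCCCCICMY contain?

Only Cys (C) and Met (M) have a sulfur atom in the side chain.
Matching residues: C1, C2, C3, C4, C5, C6, C8, M9.

8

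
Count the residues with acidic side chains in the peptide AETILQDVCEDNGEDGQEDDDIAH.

Only D (aspartate) and E (glutamate) carry a side-chain carboxylic acid.
Matching residues: E2, D7, E10, D11, E14, D15, E18, D19, D20, D21.

10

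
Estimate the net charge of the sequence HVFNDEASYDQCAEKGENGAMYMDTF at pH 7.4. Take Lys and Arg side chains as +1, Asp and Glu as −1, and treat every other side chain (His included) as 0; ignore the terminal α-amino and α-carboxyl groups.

Positive (K, R): K15 → +1.
Negative (D, E): D5, E6, D10, E14, E17, D24 → −6.
Net charge = (+1) + (−6) = −5.

-5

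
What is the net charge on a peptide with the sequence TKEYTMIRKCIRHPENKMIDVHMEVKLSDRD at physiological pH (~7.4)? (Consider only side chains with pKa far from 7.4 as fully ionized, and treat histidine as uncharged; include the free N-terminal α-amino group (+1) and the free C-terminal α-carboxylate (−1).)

+1

The side chains ionized at physiological pH are Lys/Arg (+1) and Asp/Glu (−1); with His treated as neutral, nothing else contributes.
Positive (K, R): K2, R8, K9, R12, K17, K26, R30 → +7.
Negative (D, E): E3, E15, D20, E24, D29, D31 → −6.
The N-terminus (+1) and C-terminus (−1) cancel.
Net charge = (+7) + (−6) = +1.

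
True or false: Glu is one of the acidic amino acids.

Aspartate (D) and glutamate (E) have carboxylic-acid side chains and are the acidic amino acids.
Glutamate is in this group.

True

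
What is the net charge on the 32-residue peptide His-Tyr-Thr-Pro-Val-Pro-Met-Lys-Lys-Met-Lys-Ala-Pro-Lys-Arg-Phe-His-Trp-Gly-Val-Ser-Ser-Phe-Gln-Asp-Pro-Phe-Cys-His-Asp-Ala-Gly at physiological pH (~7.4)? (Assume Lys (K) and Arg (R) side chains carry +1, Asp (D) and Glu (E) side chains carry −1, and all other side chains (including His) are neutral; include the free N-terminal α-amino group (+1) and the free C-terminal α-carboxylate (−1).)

Positive (K, R): Lys8, Lys9, Lys11, Lys14, Arg15 → +5.
Negative (D, E): Asp25, Asp30 → −2.
The N-terminus (+1) and C-terminus (−1) cancel.
Net charge = (+5) + (−2) = +3.

+3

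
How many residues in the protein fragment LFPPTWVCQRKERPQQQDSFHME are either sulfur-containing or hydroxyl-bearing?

4

Sulfur-containing: C, M. Hydroxyl-bearing: S, T, Y.
Sulfur-containing residues here: C8, M22 (2).
Hydroxyl-bearing residues here: T5, S19 (2).
The two groups share no amino acid, so total = 2 + 2 = 4.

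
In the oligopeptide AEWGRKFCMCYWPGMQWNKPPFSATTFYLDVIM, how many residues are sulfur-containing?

Cysteine (C, thiol) and methionine (M, thioether) are the two sulfur-containing amino acids.
Matching residues: C8, M9, C10, M15, M33.

5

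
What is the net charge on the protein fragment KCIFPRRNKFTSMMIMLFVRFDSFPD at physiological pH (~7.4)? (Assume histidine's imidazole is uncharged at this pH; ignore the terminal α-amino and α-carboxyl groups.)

At pH ~7.4 the Lys and Arg side chains are protonated (+1), the Asp and Glu side chains are deprotonated (−1), and with His taken as neutral all other side chains carry no charge.
Positive (K, R): K1, R6, R7, K9, R20 → +5.
Negative (D, E): D22, D26 → −2.
Net charge = (+5) + (−2) = +3.

+3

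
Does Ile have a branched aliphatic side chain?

V, L, and I make up the branched-chain aliphatic group.
Isoleucine is in this group.

Yes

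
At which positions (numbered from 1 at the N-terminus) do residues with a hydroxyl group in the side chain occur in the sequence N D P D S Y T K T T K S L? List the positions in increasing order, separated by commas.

5, 6, 7, 9, 10, 12

S, T, and Y are the three residues with a side-chain hydroxyl.
Matching residues: S5, Y6, T7, T9, T10, S12.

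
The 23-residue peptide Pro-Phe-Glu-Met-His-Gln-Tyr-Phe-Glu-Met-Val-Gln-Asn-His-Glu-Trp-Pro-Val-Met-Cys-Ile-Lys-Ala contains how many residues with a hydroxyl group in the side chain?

S, T, and Y are the three residues with a side-chain hydroxyl.
Matching residues: Tyr7.

1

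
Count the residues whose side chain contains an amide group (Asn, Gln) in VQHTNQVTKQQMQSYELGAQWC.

7

Matching residues: Q2, N5, Q6, Q10, Q11, Q13, Q20.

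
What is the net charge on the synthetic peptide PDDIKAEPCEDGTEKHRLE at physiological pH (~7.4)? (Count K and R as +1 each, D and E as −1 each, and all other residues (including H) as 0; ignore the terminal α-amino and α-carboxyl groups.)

Positive (K, R): K5, K15, R17 → +3.
Negative (D, E): D2, D3, E7, E10, D11, E14, E19 → −7.
Net charge = (+3) + (−7) = −4.

-4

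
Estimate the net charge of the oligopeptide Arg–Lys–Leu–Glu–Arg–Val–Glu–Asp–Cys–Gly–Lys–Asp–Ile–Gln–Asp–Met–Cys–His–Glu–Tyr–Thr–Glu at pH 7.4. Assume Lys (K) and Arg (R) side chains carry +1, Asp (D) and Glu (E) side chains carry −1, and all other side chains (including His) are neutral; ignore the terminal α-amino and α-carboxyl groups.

Positive (K, R): Arg1, Lys2, Arg5, Lys11 → +4.
Negative (D, E): Glu4, Glu7, Asp8, Asp12, Asp15, Glu19, Glu22 → −7.
Net charge = (+4) + (−7) = −3.

-3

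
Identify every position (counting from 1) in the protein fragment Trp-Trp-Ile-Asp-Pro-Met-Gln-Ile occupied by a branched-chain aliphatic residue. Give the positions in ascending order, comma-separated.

Valine (V), leucine (L), and isoleucine (I) are the branched-chain amino acids.
Matching residues: Ile3, Ile8.

3, 8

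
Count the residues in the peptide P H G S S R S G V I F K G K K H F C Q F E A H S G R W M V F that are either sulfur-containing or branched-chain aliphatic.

5

Sulfur-containing: C, M. Branched-chain aliphatic: I, L, V.
Sulfur-containing residues here: C18, M28 (2).
Branched-chain aliphatic residues here: V9, I10, V29 (3).
The two groups share no amino acid, so total = 2 + 3 = 5.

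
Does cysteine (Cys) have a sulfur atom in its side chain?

Cysteine (C, thiol) and methionine (M, thioether) are the two sulfur-containing amino acids.
Cysteine is in this group.

Yes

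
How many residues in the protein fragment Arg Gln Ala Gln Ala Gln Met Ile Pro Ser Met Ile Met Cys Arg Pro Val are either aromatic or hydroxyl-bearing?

Aromatic: F, W, Y. Hydroxyl-bearing: S, T, Y.
Aromatic residues here: none (0).
Hydroxyl-bearing residues here: Ser10 (1).
(Y belongs to both groups, but none appear in this sequence.) Total = 0 + 1 = 1.

1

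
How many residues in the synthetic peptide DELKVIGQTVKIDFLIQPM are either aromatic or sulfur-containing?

Aromatic: F, W, Y. Sulfur-containing: C, M.
Aromatic residues here: F14 (1).
Sulfur-containing residues here: M19 (1).
The two groups share no amino acid, so total = 1 + 1 = 2.

2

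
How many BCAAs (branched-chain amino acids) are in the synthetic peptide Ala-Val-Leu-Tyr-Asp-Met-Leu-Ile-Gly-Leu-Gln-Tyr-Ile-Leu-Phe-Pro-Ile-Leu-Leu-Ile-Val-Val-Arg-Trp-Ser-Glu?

13

Valine (V), leucine (L), and isoleucine (I) are the branched-chain amino acids.
Matching residues: Val2, Leu3, Leu7, Ile8, Leu10, Ile13, Leu14, Ile17, Leu18, Leu19, Ile20, Val21, Val22.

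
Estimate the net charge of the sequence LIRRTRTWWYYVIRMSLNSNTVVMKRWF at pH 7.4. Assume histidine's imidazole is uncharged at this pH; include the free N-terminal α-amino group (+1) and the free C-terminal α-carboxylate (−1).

Near pH 7.4, K and R contribute +1 each, D and E contribute −1 each, and every other side chain (His included, as stated) is uncharged.
Positive (K, R): R3, R4, R6, R14, K25, R26 → +6.
Negative (D, E): none → −0.
The N-terminus (+1) and C-terminus (−1) cancel.
Net charge = (+6) + (−0) = +6.

+6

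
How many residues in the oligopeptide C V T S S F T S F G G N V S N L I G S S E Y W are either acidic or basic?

1

Acidic: D, E. Basic: H, K, R.
Acidic residues here: E21 (1).
Basic residues here: none (0).
The two groups share no amino acid, so total = 1 + 0 = 1.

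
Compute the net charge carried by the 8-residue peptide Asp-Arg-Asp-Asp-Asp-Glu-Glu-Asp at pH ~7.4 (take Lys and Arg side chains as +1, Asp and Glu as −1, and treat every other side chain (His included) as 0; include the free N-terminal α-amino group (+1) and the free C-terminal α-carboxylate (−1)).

-6

Positive (K, R): Arg2 → +1.
Negative (D, E): Asp1, Asp3, Asp4, Asp5, Glu6, Glu7, Asp8 → −7.
The N-terminus (+1) and C-terminus (−1) cancel.
Net charge = (+1) + (−7) = −6.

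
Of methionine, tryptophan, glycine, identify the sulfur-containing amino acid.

The sulfur-bearing residues are cysteine (–SH) and methionine (–S–CH₃).
Of the listed options, only methionine belongs to this group.

methionine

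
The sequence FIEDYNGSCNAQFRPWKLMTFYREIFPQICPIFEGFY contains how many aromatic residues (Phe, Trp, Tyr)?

10

Matching residues: F1, Y5, F13, W16, F21, Y22, F26, F33, F36, Y37.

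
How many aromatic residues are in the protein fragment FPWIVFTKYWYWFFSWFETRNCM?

F, W, and Y each carry an aromatic ring on the side chain.
Matching residues: F1, W3, F6, Y9, W10, Y11, W12, F13, F14, W16, F17.

11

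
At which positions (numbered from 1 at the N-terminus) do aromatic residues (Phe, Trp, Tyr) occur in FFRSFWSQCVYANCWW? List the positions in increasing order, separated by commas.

1, 2, 5, 6, 11, 15, 16

Matching residues: F1, F2, F5, W6, Y11, W15, W16.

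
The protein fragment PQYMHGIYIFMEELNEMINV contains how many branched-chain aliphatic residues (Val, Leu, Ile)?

5

Matching residues: I7, I9, L14, I18, V20.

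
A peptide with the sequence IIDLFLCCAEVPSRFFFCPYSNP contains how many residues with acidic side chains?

Only D (aspartate) and E (glutamate) carry a side-chain carboxylic acid.
Matching residues: D3, E10.

2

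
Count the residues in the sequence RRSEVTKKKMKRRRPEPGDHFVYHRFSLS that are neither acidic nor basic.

14

Acidic: D, E. Basic: K, R, H. All other residues are neither.
Matching residues: S3, V5, T6, M10, P15, P17, G18, F21, V22, Y23, F26, S27, L28, S29.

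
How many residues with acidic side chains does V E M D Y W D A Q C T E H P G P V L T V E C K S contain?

The acidic residues are Asp (D) and Glu (E), whose side chains end in a carboxylate group.
Matching residues: E2, D4, D7, E12, E21.

5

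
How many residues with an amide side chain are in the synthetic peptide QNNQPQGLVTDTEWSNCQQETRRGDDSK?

Only N (asparagine) and Q (glutamine) carry a side-chain carboxamide.
Matching residues: Q1, N2, N3, Q4, Q6, N16, Q18, Q19.

8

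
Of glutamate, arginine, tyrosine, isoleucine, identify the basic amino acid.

arginine

Lysine (K), arginine (R), and histidine (H) have basic, nitrogen-containing side chains.
Of the listed options, only arginine belongs to this group.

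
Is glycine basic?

No

The basic amino acids are Lys (K), Arg (R), and His (H).
Glycine is not in this group.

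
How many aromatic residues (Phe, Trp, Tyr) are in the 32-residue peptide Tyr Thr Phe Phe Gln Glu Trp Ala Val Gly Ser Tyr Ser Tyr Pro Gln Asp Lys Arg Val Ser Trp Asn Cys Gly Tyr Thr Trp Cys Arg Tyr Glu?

Matching residues: Tyr1, Phe3, Phe4, Trp7, Tyr12, Tyr14, Trp22, Tyr26, Trp28, Tyr31.

10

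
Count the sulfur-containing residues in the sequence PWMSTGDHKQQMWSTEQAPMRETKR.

The sulfur-bearing residues are cysteine (–SH) and methionine (–S–CH₃).
Matching residues: M3, M12, M20.

3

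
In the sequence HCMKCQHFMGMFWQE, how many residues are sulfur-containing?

The sulfur-bearing residues are cysteine (–SH) and methionine (–S–CH₃).
Matching residues: C2, M3, C5, M9, M11.

5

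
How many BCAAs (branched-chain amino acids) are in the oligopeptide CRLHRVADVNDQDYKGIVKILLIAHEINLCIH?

12

Valine (V), leucine (L), and isoleucine (I) are the branched-chain amino acids.
Matching residues: L3, V6, V9, I17, V18, I20, L21, L22, I23, I27, L29, I31.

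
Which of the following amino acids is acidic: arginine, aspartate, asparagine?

Aspartate (D) and glutamate (E) have carboxylic-acid side chains and are the acidic amino acids.
Of the listed options, only aspartate belongs to this group.

aspartate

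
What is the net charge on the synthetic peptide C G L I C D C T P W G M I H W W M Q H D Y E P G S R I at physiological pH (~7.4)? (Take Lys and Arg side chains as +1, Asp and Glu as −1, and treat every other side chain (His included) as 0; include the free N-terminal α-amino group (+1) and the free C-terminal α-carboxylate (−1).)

Positive (K, R): R26 → +1.
Negative (D, E): D6, D20, E22 → −3.
The N-terminus (+1) and C-terminus (−1) cancel.
Net charge = (+1) + (−3) = −2.

-2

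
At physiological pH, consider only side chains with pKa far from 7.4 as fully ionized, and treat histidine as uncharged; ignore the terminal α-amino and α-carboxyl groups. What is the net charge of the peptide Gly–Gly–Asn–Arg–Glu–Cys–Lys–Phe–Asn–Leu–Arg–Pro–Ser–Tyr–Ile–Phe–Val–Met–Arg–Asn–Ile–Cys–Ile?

+3

The side chains ionized at physiological pH are Lys/Arg (+1) and Asp/Glu (−1); with His treated as neutral, nothing else contributes.
Positive (K, R): Arg4, Lys7, Arg11, Arg19 → +4.
Negative (D, E): Glu5 → −1.
Net charge = (+4) + (−1) = +3.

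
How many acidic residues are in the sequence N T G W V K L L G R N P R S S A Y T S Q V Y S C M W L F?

Only D (aspartate) and E (glutamate) carry a side-chain carboxylic acid.
None of the 28 residues belong to this group.

0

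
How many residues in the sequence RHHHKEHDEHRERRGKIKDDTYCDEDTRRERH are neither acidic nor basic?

Acidic: D, E. Basic: K, R, H. All other residues are neither.
Matching residues: G15, I17, T21, Y22, C23, T27.

6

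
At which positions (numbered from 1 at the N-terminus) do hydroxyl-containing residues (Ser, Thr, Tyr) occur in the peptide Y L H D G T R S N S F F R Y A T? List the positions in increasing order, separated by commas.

Matching residues: Y1, T6, S8, S10, Y14, T16.

1, 6, 8, 10, 14, 16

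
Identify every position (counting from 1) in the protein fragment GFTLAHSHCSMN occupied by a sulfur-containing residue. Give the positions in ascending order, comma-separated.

9, 11

The sulfur-bearing residues are cysteine (–SH) and methionine (–S–CH₃).
Matching residues: C9, M11.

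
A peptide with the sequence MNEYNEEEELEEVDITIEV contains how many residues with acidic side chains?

9

The acidic residues are Asp (D) and Glu (E), whose side chains end in a carboxylate group.
Matching residues: E3, E6, E7, E8, E9, E11, E12, D14, E18.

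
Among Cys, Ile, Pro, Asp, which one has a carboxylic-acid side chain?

The acidic residues are Asp (D) and Glu (E), whose side chains end in a carboxylate group.
Of the listed options, only Asp belongs to this group.

Asp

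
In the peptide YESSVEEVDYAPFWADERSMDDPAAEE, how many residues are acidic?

10

The acidic residues are Asp (D) and Glu (E), whose side chains end in a carboxylate group.
Matching residues: E2, E6, E7, D9, D16, E17, D21, D22, E26, E27.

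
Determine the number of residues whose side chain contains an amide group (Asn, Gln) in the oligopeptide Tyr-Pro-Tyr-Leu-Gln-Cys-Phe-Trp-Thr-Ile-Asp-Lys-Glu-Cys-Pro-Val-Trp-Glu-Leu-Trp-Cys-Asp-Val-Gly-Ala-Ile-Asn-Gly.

2

Matching residues: Gln5, Asn27.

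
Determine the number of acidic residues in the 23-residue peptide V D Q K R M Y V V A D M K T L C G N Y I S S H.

Aspartate (D) and glutamate (E) have carboxylic-acid side chains and are the acidic amino acids.
Matching residues: D2, D11.

2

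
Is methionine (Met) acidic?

The acidic residues are Asp (D) and Glu (E), whose side chains end in a carboxylate group.
Methionine is not in this group.

No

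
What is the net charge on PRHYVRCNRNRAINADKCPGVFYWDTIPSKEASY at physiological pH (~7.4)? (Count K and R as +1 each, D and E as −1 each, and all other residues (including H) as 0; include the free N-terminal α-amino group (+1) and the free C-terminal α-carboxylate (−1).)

Positive (K, R): R2, R6, R9, R11, K17, K30 → +6.
Negative (D, E): D16, D25, E31 → −3.
The N-terminus (+1) and C-terminus (−1) cancel.
Net charge = (+6) + (−3) = +3.

+3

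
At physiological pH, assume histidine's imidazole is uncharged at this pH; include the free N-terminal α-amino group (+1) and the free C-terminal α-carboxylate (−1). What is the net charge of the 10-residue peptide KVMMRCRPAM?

At pH ~7.4 the Lys and Arg side chains are protonated (+1), the Asp and Glu side chains are deprotonated (−1), and with His taken as neutral all other side chains carry no charge.
Positive (K, R): K1, R5, R7 → +3.
Negative (D, E): none → −0.
The N-terminus (+1) and C-terminus (−1) cancel.
Net charge = (+3) + (−0) = +3.

+3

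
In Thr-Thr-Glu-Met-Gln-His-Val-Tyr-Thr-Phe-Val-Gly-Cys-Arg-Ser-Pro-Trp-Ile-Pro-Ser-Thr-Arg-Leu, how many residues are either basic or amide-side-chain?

Basic: H, K, R. Amide-side-chain: N, Q.
Basic residues here: His6, Arg14, Arg22 (3).
Amide-side-chain residues here: Gln5 (1).
The two groups share no amino acid, so total = 3 + 1 = 4.

4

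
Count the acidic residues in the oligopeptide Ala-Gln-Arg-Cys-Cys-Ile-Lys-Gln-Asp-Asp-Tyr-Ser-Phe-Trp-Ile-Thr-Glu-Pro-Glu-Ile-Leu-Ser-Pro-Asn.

4

Aspartate (D) and glutamate (E) have carboxylic-acid side chains and are the acidic amino acids.
Matching residues: Asp9, Asp10, Glu17, Glu19.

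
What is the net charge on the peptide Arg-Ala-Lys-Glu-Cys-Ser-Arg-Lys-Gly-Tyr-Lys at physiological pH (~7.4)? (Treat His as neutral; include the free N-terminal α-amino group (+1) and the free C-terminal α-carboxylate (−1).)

Near pH 7.4, K and R contribute +1 each, D and E contribute −1 each, and every other side chain (His included, as stated) is uncharged.
Positive (K, R): Arg1, Lys3, Arg7, Lys8, Lys11 → +5.
Negative (D, E): Glu4 → −1.
The N-terminus (+1) and C-terminus (−1) cancel.
Net charge = (+5) + (−1) = +4.

+4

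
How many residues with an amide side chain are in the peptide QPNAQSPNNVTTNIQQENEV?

Only N (asparagine) and Q (glutamine) carry a side-chain carboxamide.
Matching residues: Q1, N3, Q5, N8, N9, N13, Q15, Q16, N18.

9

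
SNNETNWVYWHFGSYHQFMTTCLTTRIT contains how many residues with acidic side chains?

1

Aspartate (D) and glutamate (E) have carboxylic-acid side chains and are the acidic amino acids.
Matching residues: E4.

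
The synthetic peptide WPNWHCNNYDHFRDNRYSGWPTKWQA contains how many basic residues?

Lysine (K), arginine (R), and histidine (H) have basic, nitrogen-containing side chains.
Matching residues: H5, H11, R13, R16, K23.

5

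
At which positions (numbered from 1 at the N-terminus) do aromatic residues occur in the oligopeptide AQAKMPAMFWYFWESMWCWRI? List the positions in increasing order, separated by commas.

The aromatic amino acids are Phe (F, benzyl), Trp (W, indole), and Tyr (Y, phenol).
Matching residues: F9, W10, Y11, F12, W13, W17, W19.

9, 10, 11, 12, 13, 17, 19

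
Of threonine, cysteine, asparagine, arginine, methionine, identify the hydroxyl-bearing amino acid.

Serine (S), threonine (T), and tyrosine (Y) each carry a hydroxyl group on the side chain.
Of the listed options, only threonine belongs to this group.

threonine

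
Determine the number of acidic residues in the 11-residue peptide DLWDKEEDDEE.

8

Aspartate (D) and glutamate (E) have carboxylic-acid side chains and are the acidic amino acids.
Matching residues: D1, D4, E6, E7, D8, D9, E10, E11.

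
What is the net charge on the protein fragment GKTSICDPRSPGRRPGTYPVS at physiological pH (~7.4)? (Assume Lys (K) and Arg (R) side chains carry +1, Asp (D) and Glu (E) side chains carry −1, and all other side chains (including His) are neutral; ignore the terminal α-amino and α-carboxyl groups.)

Positive (K, R): K2, R9, R13, R14 → +4.
Negative (D, E): D7 → −1.
Net charge = (+4) + (−1) = +3.

+3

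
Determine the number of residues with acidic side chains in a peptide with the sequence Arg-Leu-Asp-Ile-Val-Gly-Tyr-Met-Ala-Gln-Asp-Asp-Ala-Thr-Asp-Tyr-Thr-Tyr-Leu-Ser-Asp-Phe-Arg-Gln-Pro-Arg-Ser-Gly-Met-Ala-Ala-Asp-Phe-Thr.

6

Only D (aspartate) and E (glutamate) carry a side-chain carboxylic acid.
Matching residues: Asp3, Asp11, Asp12, Asp15, Asp21, Asp32.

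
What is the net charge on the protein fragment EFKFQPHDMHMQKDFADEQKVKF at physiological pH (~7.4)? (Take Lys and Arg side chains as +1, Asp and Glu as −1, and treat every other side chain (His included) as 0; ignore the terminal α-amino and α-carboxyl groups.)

-1

Positive (K, R): K3, K13, K20, K22 → +4.
Negative (D, E): E1, D8, D14, D17, E18 → −5.
Net charge = (+4) + (−5) = −1.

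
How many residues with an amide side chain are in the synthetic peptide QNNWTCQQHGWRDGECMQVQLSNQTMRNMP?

10

Only N (asparagine) and Q (glutamine) carry a side-chain carboxamide.
Matching residues: Q1, N2, N3, Q7, Q8, Q18, Q20, N23, Q24, N28.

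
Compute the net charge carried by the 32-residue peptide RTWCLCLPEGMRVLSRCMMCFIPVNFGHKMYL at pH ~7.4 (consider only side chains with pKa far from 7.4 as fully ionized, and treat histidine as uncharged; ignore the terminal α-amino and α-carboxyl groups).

At pH ~7.4 the Lys and Arg side chains are protonated (+1), the Asp and Glu side chains are deprotonated (−1), and with His taken as neutral all other side chains carry no charge.
Positive (K, R): R1, R12, R16, K29 → +4.
Negative (D, E): E9 → −1.
Net charge = (+4) + (−1) = +3.

+3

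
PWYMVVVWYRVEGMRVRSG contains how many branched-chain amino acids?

V, L, and I make up the branched-chain aliphatic group.
Matching residues: V5, V6, V7, V11, V16.

5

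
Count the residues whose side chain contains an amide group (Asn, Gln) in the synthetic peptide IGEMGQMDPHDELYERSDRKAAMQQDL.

3

Matching residues: Q6, Q24, Q25.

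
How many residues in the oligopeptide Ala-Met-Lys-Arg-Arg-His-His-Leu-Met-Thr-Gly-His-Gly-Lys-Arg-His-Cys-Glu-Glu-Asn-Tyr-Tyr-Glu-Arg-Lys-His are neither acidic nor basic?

Acidic: D, E. Basic: K, R, H. All other residues are neither.
Matching residues: Ala1, Met2, Leu8, Met9, Thr10, Gly11, Gly13, Cys17, Asn20, Tyr21, Tyr22.

11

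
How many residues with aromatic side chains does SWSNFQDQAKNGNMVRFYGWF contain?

6

F, W, and Y each carry an aromatic ring on the side chain.
Matching residues: W2, F5, F17, Y18, W20, F21.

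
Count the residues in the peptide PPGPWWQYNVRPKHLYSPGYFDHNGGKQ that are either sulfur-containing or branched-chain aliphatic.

2

Sulfur-containing: C, M. Branched-chain aliphatic: I, L, V.
Sulfur-containing residues here: none (0).
Branched-chain aliphatic residues here: V10, L15 (2).
The two groups share no amino acid, so total = 0 + 2 = 2.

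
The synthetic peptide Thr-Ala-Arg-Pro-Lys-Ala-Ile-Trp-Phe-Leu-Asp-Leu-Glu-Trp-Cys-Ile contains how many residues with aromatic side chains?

3

The aromatic amino acids are Phe (F, benzyl), Trp (W, indole), and Tyr (Y, phenol).
Matching residues: Trp8, Phe9, Trp14.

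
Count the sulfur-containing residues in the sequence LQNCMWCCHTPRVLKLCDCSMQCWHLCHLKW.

9

Only Cys (C) and Met (M) have a sulfur atom in the side chain.
Matching residues: C4, M5, C7, C8, C17, C19, M21, C23, C27.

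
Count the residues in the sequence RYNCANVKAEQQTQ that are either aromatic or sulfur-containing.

Aromatic: F, W, Y. Sulfur-containing: C, M.
Aromatic residues here: Y2 (1).
Sulfur-containing residues here: C4 (1).
The two groups share no amino acid, so total = 1 + 1 = 2.

2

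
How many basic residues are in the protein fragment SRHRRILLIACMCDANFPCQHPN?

Lysine (K), arginine (R), and histidine (H) have basic, nitrogen-containing side chains.
Matching residues: R2, H3, R4, R5, H21.

5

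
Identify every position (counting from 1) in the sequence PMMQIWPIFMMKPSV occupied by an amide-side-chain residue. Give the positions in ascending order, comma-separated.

The amide-side-chain residues are Asn (N) and Gln (Q).
Matching residues: Q4.

4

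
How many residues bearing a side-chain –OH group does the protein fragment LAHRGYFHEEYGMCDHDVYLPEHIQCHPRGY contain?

The –OH-bearing residues are Ser, Thr (aliphatic alcohols), and Tyr (phenol).
Matching residues: Y6, Y11, Y19, Y31.

4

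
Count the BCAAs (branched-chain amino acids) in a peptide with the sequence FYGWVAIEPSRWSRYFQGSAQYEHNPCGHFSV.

3

The BCAAs are Val, Leu, and Ile — aliphatic side chains with a branch point.
Matching residues: V5, I7, V32.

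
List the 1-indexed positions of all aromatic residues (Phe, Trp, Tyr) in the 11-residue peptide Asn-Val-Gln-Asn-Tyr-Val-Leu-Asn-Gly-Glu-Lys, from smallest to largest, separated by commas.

5

Matching residues: Tyr5.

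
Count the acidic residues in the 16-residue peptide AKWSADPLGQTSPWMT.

1

Only D (aspartate) and E (glutamate) carry a side-chain carboxylic acid.
Matching residues: D6.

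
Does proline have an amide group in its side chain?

No

Asparagine (N) and glutamine (Q) have uncharged amide side chains.
Proline is not in this group.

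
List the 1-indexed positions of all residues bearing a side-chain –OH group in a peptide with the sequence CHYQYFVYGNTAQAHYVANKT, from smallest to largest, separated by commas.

3, 5, 8, 11, 16, 21

S, T, and Y are the three residues with a side-chain hydroxyl.
Matching residues: Y3, Y5, Y8, T11, Y16, T21.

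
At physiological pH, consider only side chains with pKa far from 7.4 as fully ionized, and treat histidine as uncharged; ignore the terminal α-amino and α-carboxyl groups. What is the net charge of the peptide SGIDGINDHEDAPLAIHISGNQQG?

The side chains ionized at physiological pH are Lys/Arg (+1) and Asp/Glu (−1); with His treated as neutral, nothing else contributes.
Positive (K, R): none → +0.
Negative (D, E): D4, D8, E10, D11 → −4.
Net charge = (+0) + (−4) = −4.

-4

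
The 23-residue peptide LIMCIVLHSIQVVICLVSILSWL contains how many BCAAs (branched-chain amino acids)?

The BCAAs are Val, Leu, and Ile — aliphatic side chains with a branch point.
Matching residues: L1, I2, I5, V6, L7, I10, V12, V13, I14, L16, V17, I19, L20, L23.

14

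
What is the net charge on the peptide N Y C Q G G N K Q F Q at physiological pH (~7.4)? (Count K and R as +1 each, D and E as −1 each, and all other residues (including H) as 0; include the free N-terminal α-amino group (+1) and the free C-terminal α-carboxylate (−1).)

Positive (K, R): K8 → +1.
Negative (D, E): none → −0.
The N-terminus (+1) and C-terminus (−1) cancel.
Net charge = (+1) + (−0) = +1.

+1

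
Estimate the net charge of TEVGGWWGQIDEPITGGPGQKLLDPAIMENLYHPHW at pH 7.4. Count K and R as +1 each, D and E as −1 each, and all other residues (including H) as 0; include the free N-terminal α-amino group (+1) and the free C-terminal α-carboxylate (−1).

Positive (K, R): K21 → +1.
Negative (D, E): E2, D11, E12, D24, E29 → −5.
The N-terminus (+1) and C-terminus (−1) cancel.
Net charge = (+1) + (−5) = −4.

-4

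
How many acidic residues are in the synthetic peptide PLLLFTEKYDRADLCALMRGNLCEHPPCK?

The acidic residues are Asp (D) and Glu (E), whose side chains end in a carboxylate group.
Matching residues: E7, D10, D13, E24.

4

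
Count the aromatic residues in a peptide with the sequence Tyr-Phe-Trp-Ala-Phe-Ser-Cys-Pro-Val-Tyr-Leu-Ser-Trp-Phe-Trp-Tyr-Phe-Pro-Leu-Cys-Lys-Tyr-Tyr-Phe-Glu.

The aromatic amino acids are Phe (F, benzyl), Trp (W, indole), and Tyr (Y, phenol).
Matching residues: Tyr1, Phe2, Trp3, Phe5, Tyr10, Trp13, Phe14, Trp15, Tyr16, Phe17, Tyr22, Tyr23, Phe24.

13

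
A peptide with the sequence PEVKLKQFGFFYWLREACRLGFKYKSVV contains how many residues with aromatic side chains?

7

The aromatic amino acids are Phe (F, benzyl), Trp (W, indole), and Tyr (Y, phenol).
Matching residues: F8, F10, F11, Y12, W13, F22, Y24.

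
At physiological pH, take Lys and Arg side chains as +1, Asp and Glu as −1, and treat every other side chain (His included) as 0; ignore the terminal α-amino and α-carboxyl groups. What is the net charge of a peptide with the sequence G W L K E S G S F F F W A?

Positive (K, R): K4 → +1.
Negative (D, E): E5 → −1.
Net charge = (+1) + (−1) = 0.

0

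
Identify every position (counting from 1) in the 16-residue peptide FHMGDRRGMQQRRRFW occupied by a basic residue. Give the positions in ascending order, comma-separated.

Matching residues: H2, R6, R7, R12, R13, R14.

2, 6, 7, 12, 13, 14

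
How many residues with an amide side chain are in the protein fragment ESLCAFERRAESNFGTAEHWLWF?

1

The amide-side-chain residues are Asn (N) and Gln (Q).
Matching residues: N13.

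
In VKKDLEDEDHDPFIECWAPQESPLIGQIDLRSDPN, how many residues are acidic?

The acidic residues are Asp (D) and Glu (E), whose side chains end in a carboxylate group.
Matching residues: D4, E6, D7, E8, D9, D11, E15, E21, D29, D33.

10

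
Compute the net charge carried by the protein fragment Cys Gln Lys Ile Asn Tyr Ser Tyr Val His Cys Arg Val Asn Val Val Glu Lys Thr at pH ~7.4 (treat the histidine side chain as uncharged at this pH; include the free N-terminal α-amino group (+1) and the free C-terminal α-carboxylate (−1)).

The side chains ionized at physiological pH are Lys/Arg (+1) and Asp/Glu (−1); with His treated as neutral, nothing else contributes.
Positive (K, R): Lys3, Arg12, Lys18 → +3.
Negative (D, E): Glu17 → −1.
The N-terminus (+1) and C-terminus (−1) cancel.
Net charge = (+3) + (−1) = +2.

+2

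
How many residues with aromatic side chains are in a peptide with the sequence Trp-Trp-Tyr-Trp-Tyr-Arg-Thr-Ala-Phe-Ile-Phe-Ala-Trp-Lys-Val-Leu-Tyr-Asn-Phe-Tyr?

11

F, W, and Y each carry an aromatic ring on the side chain.
Matching residues: Trp1, Trp2, Tyr3, Trp4, Tyr5, Phe9, Phe11, Trp13, Tyr17, Phe19, Tyr20.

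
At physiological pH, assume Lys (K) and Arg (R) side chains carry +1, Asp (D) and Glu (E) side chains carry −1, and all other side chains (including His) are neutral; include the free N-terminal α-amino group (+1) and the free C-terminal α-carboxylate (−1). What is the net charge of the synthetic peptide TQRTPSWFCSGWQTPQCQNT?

Positive (K, R): R3 → +1.
Negative (D, E): none → −0.
The N-terminus (+1) and C-terminus (−1) cancel.
Net charge = (+1) + (−0) = +1.

+1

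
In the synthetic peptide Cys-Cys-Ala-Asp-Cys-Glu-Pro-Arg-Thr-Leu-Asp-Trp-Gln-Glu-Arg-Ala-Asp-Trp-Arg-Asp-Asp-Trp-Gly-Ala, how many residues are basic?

3

K, R, and H are the three residues with basic side chains (ε-amine, guanidinium, and imidazole respectively).
Matching residues: Arg8, Arg15, Arg19.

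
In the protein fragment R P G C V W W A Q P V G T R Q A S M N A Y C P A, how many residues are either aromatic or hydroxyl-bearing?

Aromatic: F, W, Y. Hydroxyl-bearing: S, T, Y.
Aromatic residues here: W6, W7, Y21 (3).
Hydroxyl-bearing residues here: T13, S17, Y21 (3).
Y is in both groups, so the 1 Y residue must not be double-counted.
Total = 3 + 3 − 1 = 5.

5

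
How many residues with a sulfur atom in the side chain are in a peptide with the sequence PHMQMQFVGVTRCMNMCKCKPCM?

9

Only Cys (C) and Met (M) have a sulfur atom in the side chain.
Matching residues: M3, M5, C13, M14, M16, C17, C19, C22, M23.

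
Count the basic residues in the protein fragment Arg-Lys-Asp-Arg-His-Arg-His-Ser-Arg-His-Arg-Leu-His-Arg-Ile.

K, R, and H are the three residues with basic side chains (ε-amine, guanidinium, and imidazole respectively).
Matching residues: Arg1, Lys2, Arg4, His5, Arg6, His7, Arg9, His10, Arg11, His13, Arg14.

11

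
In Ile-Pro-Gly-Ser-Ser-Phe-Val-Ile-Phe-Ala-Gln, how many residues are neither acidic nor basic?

Acidic: D, E. Basic: K, R, H. All other residues are neither.
Matching residues: Ile1, Pro2, Gly3, Ser4, Ser5, Phe6, Val7, Ile8, Phe9, Ala10, Gln11.

11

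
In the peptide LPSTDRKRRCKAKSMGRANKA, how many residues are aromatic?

0

F, W, and Y each carry an aromatic ring on the side chain.
None of the 21 residues belong to this group.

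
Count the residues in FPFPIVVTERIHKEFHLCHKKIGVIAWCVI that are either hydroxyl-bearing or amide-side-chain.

Hydroxyl-bearing: S, T, Y. Amide-side-chain: N, Q.
Hydroxyl-bearing residues here: T8 (1).
Amide-side-chain residues here: none (0).
The two groups share no amino acid, so total = 1 + 0 = 1.

1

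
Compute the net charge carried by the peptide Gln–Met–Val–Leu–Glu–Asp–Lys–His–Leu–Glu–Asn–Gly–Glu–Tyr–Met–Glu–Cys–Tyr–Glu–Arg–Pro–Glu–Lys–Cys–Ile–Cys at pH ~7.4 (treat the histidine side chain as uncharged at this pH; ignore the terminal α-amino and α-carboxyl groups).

-4

At pH ~7.4 the Lys and Arg side chains are protonated (+1), the Asp and Glu side chains are deprotonated (−1), and with His taken as neutral all other side chains carry no charge.
Positive (K, R): Lys7, Arg20, Lys23 → +3.
Negative (D, E): Glu5, Asp6, Glu10, Glu13, Glu16, Glu19, Glu22 → −7.
Net charge = (+3) + (−7) = −4.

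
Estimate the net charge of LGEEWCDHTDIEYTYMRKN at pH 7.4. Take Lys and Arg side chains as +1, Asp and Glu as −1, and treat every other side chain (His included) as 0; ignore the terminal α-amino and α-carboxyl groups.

-3

Positive (K, R): R17, K18 → +2.
Negative (D, E): E3, E4, D7, D10, E12 → −5.
Net charge = (+2) + (−5) = −3.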